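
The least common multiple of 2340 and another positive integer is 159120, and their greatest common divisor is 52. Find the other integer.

gcd × lcm = product of the two integers, so the other integer is (52 × 159120) / 2340 = 3536.

3536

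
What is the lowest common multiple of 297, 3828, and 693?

297 = 3^3 × 11
3828 = 2^2 × 3 × 11 × 29
693 = 3^2 × 7 × 11
LCM(297, 3828, 693) = 2^2 × 3^3 × 7 × 11 × 29 = 241164.

241164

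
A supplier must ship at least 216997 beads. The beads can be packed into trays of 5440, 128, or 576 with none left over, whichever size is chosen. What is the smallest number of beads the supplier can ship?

293760

The number of beads must be a common multiple of 5440, 128, and 576, so a multiple of their LCM.
5440 = 2^6 × 5 × 17
128 = 2^7
576 = 2^6 × 3^2
LCM(5440, 128, 576) = 2^7 × 3^2 × 5 × 17 = 97920.
Smallest multiple of 97920 that is ≥ 216997: ⌈216997/97920⌉ × 97920 = 3 × 97920 = 293760.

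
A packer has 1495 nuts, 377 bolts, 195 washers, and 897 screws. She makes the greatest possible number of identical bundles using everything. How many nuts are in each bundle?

Number of bundles = gcd(1495, 377, 195, 897).
1495 = 5 × 13 × 23
377 = 13 × 29
195 = 3 × 5 × 13
897 = 3 × 13 × 23
gcd(1495, 377, 195, 897) = 13.
nuts per bundle = 1495 / 13 = 115.

115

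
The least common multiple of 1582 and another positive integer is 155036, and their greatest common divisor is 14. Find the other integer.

gcd × lcm = product of the two integers, so the other integer is (14 × 155036) / 1582 = 1372.

1372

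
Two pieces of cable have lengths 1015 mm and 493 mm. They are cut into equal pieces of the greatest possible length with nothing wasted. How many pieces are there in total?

Piece length = gcd(1015, 493).
1015 = 5 × 7 × 29
493 = 17 × 29
gcd(1015, 493) = 29.
Total pieces = 1015/29 + 493/29 = 35 + 17 = 52.

52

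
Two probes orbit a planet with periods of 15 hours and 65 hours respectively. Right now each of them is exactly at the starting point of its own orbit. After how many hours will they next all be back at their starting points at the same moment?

195 hours

We need the least common multiple of the intervals.
15 = 3 × 5
65 = 5 × 13
LCM(15, 65) = 3 × 5 × 13 = 195.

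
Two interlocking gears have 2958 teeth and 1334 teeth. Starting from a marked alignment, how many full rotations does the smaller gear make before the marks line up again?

51 rotations

All finish a whole number of cycles simultaneously at t = LCM of the periods.
2958 = 2 × 3 × 17 × 29
1334 = 2 × 23 × 29
LCM(2958, 1334) = 2 × 3 × 17 × 23 × 29 = 68034.
Rotations for period 1334: 68034 / 1334 = 51.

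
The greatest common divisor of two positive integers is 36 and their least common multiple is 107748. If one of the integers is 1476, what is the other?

For two integers, gcd × lcm = product, so the other is (36 × 107748) / 1476 = 3878928 / 1476 = 2628.

2628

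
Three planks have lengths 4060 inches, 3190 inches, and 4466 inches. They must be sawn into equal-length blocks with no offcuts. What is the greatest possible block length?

This is the greatest common divisor of 4060, 3190, and 4466.
4060 = 2^2 × 5 × 7 × 29
3190 = 2 × 5 × 11 × 29
4466 = 2 × 7 × 11 × 29
gcd(4060, 3190, 4466) = 2 × 29 = 58.

58 inches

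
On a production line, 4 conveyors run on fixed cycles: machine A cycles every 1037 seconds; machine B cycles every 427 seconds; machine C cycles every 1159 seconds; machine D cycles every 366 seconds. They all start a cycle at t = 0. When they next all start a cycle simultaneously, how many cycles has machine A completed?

They are all back at their starting positions together after one LCM of the periods.
1037 = 17 × 61
427 = 7 × 61
1159 = 19 × 61
366 = 2 × 3 × 61
LCM(1037, 427, 1159, 366) = 2 × 3 × 7 × 17 × 19 × 61 = 827526.
Cycles for period 1037: 827526 / 1037 = 798.

798 cycles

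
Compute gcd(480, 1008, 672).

48

480 = 2^5 × 3 × 5
1008 = 2^4 × 3^2 × 7
672 = 2^5 × 3 × 7
gcd(480, 1008, 672) = 2^4 × 3 = 48.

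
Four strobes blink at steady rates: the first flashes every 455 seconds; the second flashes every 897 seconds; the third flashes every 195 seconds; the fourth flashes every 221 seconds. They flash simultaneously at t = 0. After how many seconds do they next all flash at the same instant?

533715 seconds

We need the least common multiple of the intervals.
455 = 5 × 7 × 13
897 = 3 × 13 × 23
195 = 3 × 5 × 13
221 = 13 × 17
LCM(455, 897, 195, 221) = 3 × 5 × 7 × 13 × 17 × 23 = 533715.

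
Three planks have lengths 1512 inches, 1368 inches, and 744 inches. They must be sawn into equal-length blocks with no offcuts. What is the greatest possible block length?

The block length must divide every plank, so the greatest is gcd(1512, 1368, 744).
1512 = 2^3 × 3^3 × 7
1368 = 2^3 × 3^2 × 19
744 = 2^3 × 3 × 31
gcd(1512, 1368, 744) = 2^3 × 3 = 24.

24 inches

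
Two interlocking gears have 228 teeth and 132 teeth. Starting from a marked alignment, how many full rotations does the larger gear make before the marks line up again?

The first common completion time is the LCM of the periods.
228 = 2^2 × 3 × 19
132 = 2^2 × 3 × 11
LCM(228, 132) = 2^2 × 3 × 11 × 19 = 2508.
Rotations for period 228: 2508 / 228 = 11.

11 rotations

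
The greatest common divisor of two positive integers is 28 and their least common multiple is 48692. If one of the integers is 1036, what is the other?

1316

For two integers, gcd × lcm = product, so the other is (28 × 48692) / 1036 = 1363376 / 1036 = 1316.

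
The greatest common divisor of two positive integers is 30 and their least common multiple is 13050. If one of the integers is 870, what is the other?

450

For two integers, gcd × lcm = product, so the other is (30 × 13050) / 870 = 391500 / 870 = 450.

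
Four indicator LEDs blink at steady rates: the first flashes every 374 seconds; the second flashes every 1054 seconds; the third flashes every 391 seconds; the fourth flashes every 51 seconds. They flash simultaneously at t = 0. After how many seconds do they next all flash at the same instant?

799986 seconds

We need the least common multiple of the intervals.
374 = 2 × 11 × 17
1054 = 2 × 17 × 31
391 = 17 × 23
51 = 3 × 17
LCM(374, 1054, 391, 51) = 2 × 3 × 11 × 17 × 23 × 31 = 799986.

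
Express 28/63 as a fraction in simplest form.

4/9

28 = 2^2 × 7
63 = 3^2 × 7
gcd(28, 63) = 7.
Divide numerator and denominator by 7: 28/63 = 4/9.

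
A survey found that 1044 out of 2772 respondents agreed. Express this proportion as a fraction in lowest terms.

29/77

1044 = 2^2 × 3^2 × 29
2772 = 2^2 × 3^2 × 7 × 11
gcd(1044, 2772) = 2^2 × 3^2 = 36.
Divide numerator and denominator by 36: 1044/2772 = 29/77.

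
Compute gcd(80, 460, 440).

80 = 2^4 × 5
460 = 2^2 × 5 × 23
440 = 2^3 × 5 × 11
gcd(80, 460, 440) = 2^2 × 5 = 20.

20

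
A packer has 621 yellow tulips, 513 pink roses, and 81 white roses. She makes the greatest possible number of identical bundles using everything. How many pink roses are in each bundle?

Number of bundles = gcd(621, 513, 81).
621 = 3^3 × 23
513 = 3^3 × 19
81 = 3^4
gcd(621, 513, 81) = 3^3 = 27.
pink roses per bundle = 513 / 27 = 19.

19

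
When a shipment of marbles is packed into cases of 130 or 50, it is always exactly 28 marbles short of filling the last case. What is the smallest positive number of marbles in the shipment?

622

Being 28 short of a full case of size k means N ≡ −28 (mod k), i.e. N + 28 is a multiple of each size.
130 = 2 × 5 × 13
50 = 2 × 5^2
LCM(130, 50) = 2 × 5^2 × 13 = 650.
Smallest positive N is 650 − 28 = 622.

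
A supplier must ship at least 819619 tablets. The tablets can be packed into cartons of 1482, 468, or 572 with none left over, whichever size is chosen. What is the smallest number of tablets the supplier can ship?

The number of tablets must be a common multiple of 1482, 468, and 572, so a multiple of their LCM.
1482 = 2 × 3 × 13 × 19
468 = 2^2 × 3^2 × 13
572 = 2^2 × 11 × 13
LCM(1482, 468, 572) = 2^2 × 3^2 × 11 × 13 × 19 = 97812.
Smallest multiple of 97812 that is ≥ 819619: ⌈819619/97812⌉ × 97812 = 9 × 97812 = 880308.

880308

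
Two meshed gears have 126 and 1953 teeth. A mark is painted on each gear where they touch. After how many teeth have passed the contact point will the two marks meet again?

3906 teeth

We need the least common multiple of the intervals.
126 = 2 × 3^2 × 7
1953 = 3^2 × 7 × 31
LCM(126, 1953) = 2 × 3^2 × 7 × 31 = 3906.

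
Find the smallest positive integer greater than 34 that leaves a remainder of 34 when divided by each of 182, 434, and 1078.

N − 34 must be a common multiple of 182, 434, and 1078.
182 = 2 × 7 × 13
434 = 2 × 7 × 31
1078 = 2 × 7^2 × 11
LCM(182, 434, 1078) = 2 × 7^2 × 11 × 13 × 31 = 434434.
Smallest N > 34 is LCM + 34 = 434434 + 34 = 434468.

434468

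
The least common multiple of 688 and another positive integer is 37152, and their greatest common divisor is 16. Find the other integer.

864

gcd × lcm = product of the two integers, so the other integer is (16 × 37152) / 688 = 864.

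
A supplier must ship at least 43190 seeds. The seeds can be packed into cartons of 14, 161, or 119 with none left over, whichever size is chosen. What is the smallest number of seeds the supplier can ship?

43792

The number of seeds must be a common multiple of 14, 161, and 119, so a multiple of their LCM.
14 = 2 × 7
161 = 7 × 23
119 = 7 × 17
LCM(14, 161, 119) = 2 × 7 × 17 × 23 = 5474.
Smallest multiple of 5474 that is ≥ 43190: ⌈43190/5474⌉ × 5474 = 8 × 5474 = 43792.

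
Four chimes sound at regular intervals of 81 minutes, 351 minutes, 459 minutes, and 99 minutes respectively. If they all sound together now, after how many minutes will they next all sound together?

196911 minutes

They coincide at every common multiple of the periods; the first is the LCM.
81 = 3^4
351 = 3^3 × 13
459 = 3^3 × 17
99 = 3^2 × 11
LCM(81, 351, 459, 99) = 3^4 × 11 × 13 × 17 = 196911.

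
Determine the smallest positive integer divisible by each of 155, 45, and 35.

9765

155 = 5 × 31
45 = 3^2 × 5
35 = 5 × 7
LCM(155, 45, 35) = 3^2 × 5 × 7 × 31 = 9765.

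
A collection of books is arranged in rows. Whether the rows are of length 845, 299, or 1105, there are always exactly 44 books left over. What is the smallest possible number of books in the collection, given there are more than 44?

330439

N − 44 must be a common multiple of 845, 299, and 1105.
845 = 5 × 13^2
299 = 13 × 23
1105 = 5 × 13 × 17
LCM(845, 299, 1105) = 5 × 13^2 × 17 × 23 = 330395.
Smallest N > 44 is LCM + 44 = 330395 + 44 = 330439.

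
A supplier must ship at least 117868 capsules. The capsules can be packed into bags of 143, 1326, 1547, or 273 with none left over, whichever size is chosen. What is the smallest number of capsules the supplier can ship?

204204

The number of capsules must be a common multiple of 143, 1326, 1547, and 273, so a multiple of their LCM.
143 = 11 × 13
1326 = 2 × 3 × 13 × 17
1547 = 7 × 13 × 17
273 = 3 × 7 × 13
LCM(143, 1326, 1547, 273) = 2 × 3 × 7 × 11 × 13 × 17 = 102102.
Smallest multiple of 102102 that is ≥ 117868: ⌈117868/102102⌉ × 102102 = 2 × 102102 = 204204.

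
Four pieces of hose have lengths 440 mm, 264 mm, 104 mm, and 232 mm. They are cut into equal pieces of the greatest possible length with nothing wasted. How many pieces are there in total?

Piece length = gcd(440, 264, 104, 232).
440 = 2^3 × 5 × 11
264 = 2^3 × 3 × 11
104 = 2^3 × 13
232 = 2^3 × 29
gcd(440, 264, 104, 232) = 2^3 = 8.
Total pieces = 440/8 + 264/8 + 104/8 + 232/8 = 55 + 33 + 13 + 29 = 130.

130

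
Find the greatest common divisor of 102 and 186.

6

102 = 2 × 3 × 17
186 = 2 × 3 × 31
gcd(102, 186) = 2 × 3 = 6.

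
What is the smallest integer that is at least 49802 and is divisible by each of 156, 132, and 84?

The integer must be a common multiple of 156, 132, and 84, so a multiple of their LCM.
156 = 2^2 × 3 × 13
132 = 2^2 × 3 × 11
84 = 2^2 × 3 × 7
LCM(156, 132, 84) = 2^2 × 3 × 7 × 11 × 13 = 12012.
Smallest multiple of 12012 that is ≥ 49802: ⌈49802/12012⌉ × 12012 = 5 × 12012 = 60060.

60060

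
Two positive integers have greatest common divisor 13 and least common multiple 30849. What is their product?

For any two positive integers, gcd × lcm = product = 13 × 30849 = 401037.

401037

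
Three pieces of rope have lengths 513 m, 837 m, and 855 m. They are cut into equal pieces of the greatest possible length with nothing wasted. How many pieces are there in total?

Piece length = gcd(513, 837, 855).
513 = 3^3 × 19
837 = 3^3 × 31
855 = 3^2 × 5 × 19
gcd(513, 837, 855) = 3^2 = 9.
Total pieces = 513/9 + 837/9 + 855/9 = 57 + 93 + 95 = 245.

245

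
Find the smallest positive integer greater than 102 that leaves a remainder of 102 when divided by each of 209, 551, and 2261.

N − 102 must be a common multiple of 209, 551, and 2261.
209 = 11 × 19
551 = 19 × 29
2261 = 7 × 17 × 19
LCM(209, 551, 2261) = 7 × 11 × 17 × 19 × 29 = 721259.
Smallest N > 102 is LCM + 102 = 721259 + 102 = 721361.

721361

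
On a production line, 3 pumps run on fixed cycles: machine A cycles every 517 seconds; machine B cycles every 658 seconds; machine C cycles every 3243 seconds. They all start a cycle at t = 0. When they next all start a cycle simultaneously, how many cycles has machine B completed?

759 cycles

They are all back at their starting positions together after one LCM of the periods.
517 = 11 × 47
658 = 2 × 7 × 47
3243 = 3 × 23 × 47
LCM(517, 658, 3243) = 2 × 3 × 7 × 11 × 23 × 47 = 499422.
Cycles for period 658: 499422 / 658 = 759.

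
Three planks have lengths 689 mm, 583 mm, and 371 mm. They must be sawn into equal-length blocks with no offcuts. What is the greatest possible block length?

The block length must divide every plank, so the greatest is gcd(689, 583, 371).
689 = 13 × 53
583 = 11 × 53
371 = 7 × 53
gcd(689, 583, 371) = 53.

53 mm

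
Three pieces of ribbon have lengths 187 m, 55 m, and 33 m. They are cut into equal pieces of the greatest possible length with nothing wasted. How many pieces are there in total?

Piece length = gcd(187, 55, 33).
187 = 11 × 17
55 = 5 × 11
33 = 3 × 11
gcd(187, 55, 33) = 11.
Total pieces = 187/11 + 55/11 + 33/11 = 17 + 5 + 3 = 25.

25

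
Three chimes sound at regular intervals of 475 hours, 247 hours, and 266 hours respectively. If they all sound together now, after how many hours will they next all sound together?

86450 hours

They coincide at every common multiple of the periods; the first is the LCM.
475 = 5^2 × 19
247 = 13 × 19
266 = 2 × 7 × 19
LCM(475, 247, 266) = 2 × 5^2 × 7 × 13 × 19 = 86450.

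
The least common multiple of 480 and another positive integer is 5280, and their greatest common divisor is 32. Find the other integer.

gcd × lcm = product of the two integers, so the other integer is (32 × 5280) / 480 = 352.

352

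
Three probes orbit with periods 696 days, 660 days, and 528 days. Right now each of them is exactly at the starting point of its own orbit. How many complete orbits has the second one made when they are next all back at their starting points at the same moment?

116 orbits

The first common completion time is the LCM of the periods.
696 = 2^3 × 3 × 29
660 = 2^2 × 3 × 5 × 11
528 = 2^4 × 3 × 11
LCM(696, 660, 528) = 2^4 × 3 × 5 × 11 × 29 = 76560.
Orbits for period 660: 76560 / 660 = 116.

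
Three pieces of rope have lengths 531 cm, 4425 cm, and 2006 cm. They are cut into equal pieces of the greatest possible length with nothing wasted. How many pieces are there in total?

Piece length = gcd(531, 4425, 2006).
531 = 3^2 × 59
4425 = 3 × 5^2 × 59
2006 = 2 × 17 × 59
gcd(531, 4425, 2006) = 59.
Total pieces = 531/59 + 4425/59 + 2006/59 = 9 + 75 + 34 = 118.

118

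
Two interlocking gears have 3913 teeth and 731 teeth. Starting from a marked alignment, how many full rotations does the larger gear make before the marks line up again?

The first common completion time is the LCM of the periods.
3913 = 7 × 13 × 43
731 = 17 × 43
LCM(3913, 731) = 7 × 13 × 17 × 43 = 66521.
Rotations for period 3913: 66521 / 3913 = 17.

17 rotations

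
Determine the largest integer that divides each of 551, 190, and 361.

19

551 = 19 × 29
190 = 2 × 5 × 19
361 = 19^2
gcd(551, 190, 361) = 19.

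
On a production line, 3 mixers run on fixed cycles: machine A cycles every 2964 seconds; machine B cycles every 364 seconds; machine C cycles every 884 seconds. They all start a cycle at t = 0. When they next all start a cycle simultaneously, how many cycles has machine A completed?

All finish a whole number of cycles simultaneously at t = LCM of the periods.
2964 = 2^2 × 3 × 13 × 19
364 = 2^2 × 7 × 13
884 = 2^2 × 13 × 17
LCM(2964, 364, 884) = 2^2 × 3 × 7 × 13 × 17 × 19 = 352716.
Cycles for period 2964: 352716 / 2964 = 119.

119 cycles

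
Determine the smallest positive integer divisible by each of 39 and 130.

39 = 3 × 13
130 = 2 × 5 × 13
LCM(39, 130) = 2 × 3 × 5 × 13 = 390.

390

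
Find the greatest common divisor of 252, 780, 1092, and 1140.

12

252 = 2^2 × 3^2 × 7
780 = 2^2 × 3 × 5 × 13
1092 = 2^2 × 3 × 7 × 13
1140 = 2^2 × 3 × 5 × 19
gcd(252, 780, 1092, 1140) = 2^2 × 3 = 12.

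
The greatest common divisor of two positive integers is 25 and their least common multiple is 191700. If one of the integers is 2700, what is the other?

For two integers, gcd × lcm = product, so the other is (25 × 191700) / 2700 = 4792500 / 2700 = 1775.

1775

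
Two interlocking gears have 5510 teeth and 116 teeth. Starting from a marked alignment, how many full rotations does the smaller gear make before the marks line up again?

95 rotations

The first common completion time is the LCM of the periods.
5510 = 2 × 5 × 19 × 29
116 = 2^2 × 29
LCM(5510, 116) = 2^2 × 5 × 19 × 29 = 11020.
Rotations for period 116: 11020 / 116 = 95.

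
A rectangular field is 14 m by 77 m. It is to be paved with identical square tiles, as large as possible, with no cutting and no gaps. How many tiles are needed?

22

Tile side = gcd(14, 77).
14 = 2 × 7
77 = 7 × 11
gcd(14, 77) = 7.
Tiles: (14/7) × (77/7) = 2 × 11 = 22.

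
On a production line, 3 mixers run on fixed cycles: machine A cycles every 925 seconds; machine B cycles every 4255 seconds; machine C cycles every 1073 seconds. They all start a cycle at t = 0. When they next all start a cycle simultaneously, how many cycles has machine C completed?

They are all back at their starting positions together after one LCM of the periods.
925 = 5^2 × 37
4255 = 5 × 23 × 37
1073 = 29 × 37
LCM(925, 4255, 1073) = 5^2 × 23 × 29 × 37 = 616975.
Cycles for period 1073: 616975 / 1073 = 575.

575 cycles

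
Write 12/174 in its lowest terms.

2/29

12 = 2^2 × 3
174 = 2 × 3 × 29
gcd(12, 174) = 2 × 3 = 6.
Divide numerator and denominator by 6: 12/174 = 2/29.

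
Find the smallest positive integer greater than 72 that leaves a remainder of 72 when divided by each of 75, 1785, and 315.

26847

N − 72 must be a common multiple of 75, 1785, and 315.
75 = 3 × 5^2
1785 = 3 × 5 × 7 × 17
315 = 3^2 × 5 × 7
LCM(75, 1785, 315) = 3^2 × 5^2 × 7 × 17 = 26775.
Smallest N > 72 is LCM + 72 = 26775 + 72 = 26847.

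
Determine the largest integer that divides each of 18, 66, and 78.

18 = 2 × 3^2
66 = 2 × 3 × 11
78 = 2 × 3 × 13
gcd(18, 66, 78) = 2 × 3 = 6.

6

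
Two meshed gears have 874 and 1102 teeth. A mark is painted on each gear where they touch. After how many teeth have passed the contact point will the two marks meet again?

25346 teeth

We need the least common multiple of the intervals.
874 = 2 × 19 × 23
1102 = 2 × 19 × 29
LCM(874, 1102) = 2 × 19 × 23 × 29 = 25346.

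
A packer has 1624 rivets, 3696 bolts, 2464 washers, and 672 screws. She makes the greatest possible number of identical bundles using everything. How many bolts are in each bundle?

Number of bundles = gcd(1624, 3696, 2464, 672).
1624 = 2^3 × 7 × 29
3696 = 2^4 × 3 × 7 × 11
2464 = 2^5 × 7 × 11
672 = 2^5 × 3 × 7
gcd(1624, 3696, 2464, 672) = 2^3 × 7 = 56.
bolts per bundle = 3696 / 56 = 66.

66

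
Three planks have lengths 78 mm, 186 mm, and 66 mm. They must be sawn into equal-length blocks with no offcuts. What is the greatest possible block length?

This is the greatest common divisor of 78, 186, and 66.
78 = 2 × 3 × 13
186 = 2 × 3 × 31
66 = 2 × 3 × 11
gcd(78, 186, 66) = 2 × 3 = 6.

6 mm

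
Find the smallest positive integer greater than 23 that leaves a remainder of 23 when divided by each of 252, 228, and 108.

14387

N − 23 must be a common multiple of 252, 228, and 108.
252 = 2^2 × 3^2 × 7
228 = 2^2 × 3 × 19
108 = 2^2 × 3^3
LCM(252, 228, 108) = 2^2 × 3^3 × 7 × 19 = 14364.
Smallest N > 23 is LCM + 23 = 14364 + 23 = 14387.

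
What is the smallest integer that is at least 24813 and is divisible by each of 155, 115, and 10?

28520

The integer must be a common multiple of 155, 115, and 10, so a multiple of their LCM.
155 = 5 × 31
115 = 5 × 23
10 = 2 × 5
LCM(155, 115, 10) = 2 × 5 × 23 × 31 = 7130.
Smallest multiple of 7130 that is ≥ 24813: ⌈24813/7130⌉ × 7130 = 4 × 7130 = 28520.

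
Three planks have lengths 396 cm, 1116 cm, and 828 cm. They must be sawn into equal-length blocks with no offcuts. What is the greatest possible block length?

36 cm

This is the greatest common divisor of 396, 1116, and 828.
396 = 2^2 × 3^2 × 11
1116 = 2^2 × 3^2 × 31
828 = 2^2 × 3^2 × 23
gcd(396, 1116, 828) = 2^2 × 3^2 = 36.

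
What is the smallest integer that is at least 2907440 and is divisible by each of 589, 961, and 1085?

The integer must be a common multiple of 589, 961, and 1085, so a multiple of their LCM.
589 = 19 × 31
961 = 31^2
1085 = 5 × 7 × 31
LCM(589, 961, 1085) = 5 × 7 × 19 × 31^2 = 639065.
Smallest multiple of 639065 that is ≥ 2907440: ⌈2907440/639065⌉ × 639065 = 5 × 639065 = 3195325.

3195325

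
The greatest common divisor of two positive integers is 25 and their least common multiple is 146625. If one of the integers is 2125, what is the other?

1725

For two integers, gcd × lcm = product, so the other is (25 × 146625) / 2125 = 3665625 / 2125 = 1725.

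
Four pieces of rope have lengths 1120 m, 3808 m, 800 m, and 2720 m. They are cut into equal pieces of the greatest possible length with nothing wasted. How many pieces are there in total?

264

Piece length = gcd(1120, 3808, 800, 2720).
1120 = 2^5 × 5 × 7
3808 = 2^5 × 7 × 17
800 = 2^5 × 5^2
2720 = 2^5 × 5 × 17
gcd(1120, 3808, 800, 2720) = 2^5 = 32.
Total pieces = 1120/32 + 3808/32 + 800/32 + 2720/32 = 35 + 119 + 25 + 85 = 264.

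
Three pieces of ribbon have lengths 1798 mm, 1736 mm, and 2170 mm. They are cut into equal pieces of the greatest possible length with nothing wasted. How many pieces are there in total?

92

Piece length = gcd(1798, 1736, 2170).
1798 = 2 × 29 × 31
1736 = 2^3 × 7 × 31
2170 = 2 × 5 × 7 × 31
gcd(1798, 1736, 2170) = 2 × 31 = 62.
Total pieces = 1798/62 + 1736/62 + 2170/62 = 29 + 28 + 35 = 92.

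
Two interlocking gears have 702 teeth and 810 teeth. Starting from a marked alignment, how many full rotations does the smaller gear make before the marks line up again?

15 rotations

The first common completion time is the LCM of the periods.
702 = 2 × 3^3 × 13
810 = 2 × 3^4 × 5
LCM(702, 810) = 2 × 3^4 × 5 × 13 = 10530.
Rotations for period 702: 10530 / 702 = 15.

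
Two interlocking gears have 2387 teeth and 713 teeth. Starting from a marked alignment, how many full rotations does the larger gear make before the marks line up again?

The first common completion time is the LCM of the periods.
2387 = 7 × 11 × 31
713 = 23 × 31
LCM(2387, 713) = 7 × 11 × 23 × 31 = 54901.
Rotations for period 2387: 54901 / 2387 = 23.

23 rotations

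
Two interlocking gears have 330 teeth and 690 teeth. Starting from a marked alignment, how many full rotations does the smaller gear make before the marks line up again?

23 rotations

All finish a whole number of cycles simultaneously at t = LCM of the periods.
330 = 2 × 3 × 5 × 11
690 = 2 × 3 × 5 × 23
LCM(330, 690) = 2 × 3 × 5 × 11 × 23 = 7590.
Rotations for period 330: 7590 / 330 = 23.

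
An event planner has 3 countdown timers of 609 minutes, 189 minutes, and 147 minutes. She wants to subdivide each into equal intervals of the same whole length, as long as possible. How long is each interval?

21 minutes

The interval must divide each timer length; the longest such is the gcd.
609 = 3 × 7 × 29
189 = 3^3 × 7
147 = 3 × 7^2
gcd(609, 189, 147) = 3 × 7 = 21.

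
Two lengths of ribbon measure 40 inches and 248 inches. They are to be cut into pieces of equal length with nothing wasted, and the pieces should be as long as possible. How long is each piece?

8 inches

The greatest length dividing all of 40 and 248 is their gcd.
40 = 2^3 × 5
248 = 2^3 × 31
gcd(40, 248) = 2^3 = 8.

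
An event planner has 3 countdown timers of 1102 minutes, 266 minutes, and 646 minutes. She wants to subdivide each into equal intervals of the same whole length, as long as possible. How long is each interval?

The interval must divide each timer length; the longest such is the gcd.
1102 = 2 × 19 × 29
266 = 2 × 7 × 19
646 = 2 × 17 × 19
gcd(1102, 266, 646) = 2 × 19 = 38.

38 minutes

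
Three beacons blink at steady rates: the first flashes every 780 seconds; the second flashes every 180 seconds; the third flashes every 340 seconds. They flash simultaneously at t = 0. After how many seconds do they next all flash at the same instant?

We need the least common multiple of the intervals.
780 = 2^2 × 3 × 5 × 13
180 = 2^2 × 3^2 × 5
340 = 2^2 × 5 × 17
LCM(780, 180, 340) = 2^2 × 3^2 × 5 × 13 × 17 = 39780.

39780 seconds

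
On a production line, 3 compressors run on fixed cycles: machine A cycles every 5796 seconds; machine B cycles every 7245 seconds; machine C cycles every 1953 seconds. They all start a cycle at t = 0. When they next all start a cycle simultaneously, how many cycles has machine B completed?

124 cycles

They are all back at their starting positions together after one LCM of the periods.
5796 = 2^2 × 3^2 × 7 × 23
7245 = 3^2 × 5 × 7 × 23
1953 = 3^2 × 7 × 31
LCM(5796, 7245, 1953) = 2^2 × 3^2 × 5 × 7 × 23 × 31 = 898380.
Cycles for period 7245: 898380 / 7245 = 124.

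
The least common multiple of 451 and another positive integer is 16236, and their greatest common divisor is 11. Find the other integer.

gcd × lcm = product of the two integers, so the other integer is (11 × 16236) / 451 = 396.

396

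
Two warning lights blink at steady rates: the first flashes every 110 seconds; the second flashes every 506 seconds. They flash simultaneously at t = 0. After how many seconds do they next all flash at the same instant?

2530 seconds

The first simultaneous occurrence is after LCM of the individual periods.
110 = 2 × 5 × 11
506 = 2 × 11 × 23
LCM(110, 506) = 2 × 5 × 11 × 23 = 2530.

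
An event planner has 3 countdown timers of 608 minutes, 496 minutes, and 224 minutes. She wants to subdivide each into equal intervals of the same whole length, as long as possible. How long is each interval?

16 minutes

The interval must divide each timer length; the longest such is the gcd.
608 = 2^5 × 19
496 = 2^4 × 31
224 = 2^5 × 7
gcd(608, 496, 224) = 2^4 = 16.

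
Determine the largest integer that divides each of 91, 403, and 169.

91 = 7 × 13
403 = 13 × 31
169 = 13^2
gcd(91, 403, 169) = 13.

13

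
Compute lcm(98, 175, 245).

98 = 2 × 7^2
175 = 5^2 × 7
245 = 5 × 7^2
LCM(98, 175, 245) = 2 × 5^2 × 7^2 = 2450.

2450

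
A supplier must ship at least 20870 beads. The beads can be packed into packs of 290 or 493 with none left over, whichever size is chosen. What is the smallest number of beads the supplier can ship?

24650

The number of beads must be a common multiple of 290 and 493, so a multiple of their LCM.
290 = 2 × 5 × 29
493 = 17 × 29
LCM(290, 493) = 2 × 5 × 17 × 29 = 4930.
Smallest multiple of 4930 that is ≥ 20870: ⌈20870/4930⌉ × 4930 = 5 × 4930 = 24650.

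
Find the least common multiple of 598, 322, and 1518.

138138

598 = 2 × 13 × 23
322 = 2 × 7 × 23
1518 = 2 × 3 × 11 × 23
LCM(598, 322, 1518) = 2 × 3 × 7 × 11 × 13 × 23 = 138138.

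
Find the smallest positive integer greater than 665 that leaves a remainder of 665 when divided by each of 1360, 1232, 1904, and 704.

N − 665 must be a common multiple of 1360, 1232, 1904, and 704.
1360 = 2^4 × 5 × 17
1232 = 2^4 × 7 × 11
1904 = 2^4 × 7 × 17
704 = 2^6 × 11
LCM(1360, 1232, 1904, 704) = 2^6 × 5 × 7 × 11 × 17 = 418880.
Smallest N > 665 is LCM + 665 = 418880 + 665 = 419545.

419545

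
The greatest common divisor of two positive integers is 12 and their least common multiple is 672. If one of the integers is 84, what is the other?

For two integers, gcd × lcm = product, so the other is (12 × 672) / 84 = 8064 / 84 = 96.

96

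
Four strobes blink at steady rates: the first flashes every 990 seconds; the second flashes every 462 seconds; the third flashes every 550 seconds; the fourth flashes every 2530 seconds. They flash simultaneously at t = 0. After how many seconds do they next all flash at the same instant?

796950 seconds

The first simultaneous occurrence is after LCM of the individual periods.
990 = 2 × 3^2 × 5 × 11
462 = 2 × 3 × 7 × 11
550 = 2 × 5^2 × 11
2530 = 2 × 5 × 11 × 23
LCM(990, 462, 550, 2530) = 2 × 3^2 × 5^2 × 7 × 11 × 23 = 796950.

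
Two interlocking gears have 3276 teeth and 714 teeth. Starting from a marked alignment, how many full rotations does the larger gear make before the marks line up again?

17 rotations

All finish a whole number of cycles simultaneously at t = LCM of the periods.
3276 = 2^2 × 3^2 × 7 × 13
714 = 2 × 3 × 7 × 17
LCM(3276, 714) = 2^2 × 3^2 × 7 × 13 × 17 = 55692.
Rotations for period 3276: 55692 / 3276 = 17.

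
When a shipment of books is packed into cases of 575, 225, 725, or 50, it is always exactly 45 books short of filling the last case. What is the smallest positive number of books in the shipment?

Being 45 short of a full case of size k means N ≡ −45 (mod k), i.e. N + 45 is a multiple of each size.
575 = 5^2 × 23
225 = 3^2 × 5^2
725 = 5^2 × 29
50 = 2 × 5^2
LCM(575, 225, 725, 50) = 2 × 3^2 × 5^2 × 23 × 29 = 300150.
Smallest positive N is 300150 − 45 = 300105.

300105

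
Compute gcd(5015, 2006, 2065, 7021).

59

5015 = 5 × 17 × 59
2006 = 2 × 17 × 59
2065 = 5 × 7 × 59
7021 = 7 × 17 × 59
gcd(5015, 2006, 2065, 7021) = 59.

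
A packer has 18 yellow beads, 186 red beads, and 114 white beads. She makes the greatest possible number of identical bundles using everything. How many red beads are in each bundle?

Number of bundles = gcd(18, 186, 114).
18 = 2 × 3^2
186 = 2 × 3 × 31
114 = 2 × 3 × 19
gcd(18, 186, 114) = 2 × 3 = 6.
red beads per bundle = 186 / 6 = 31.

31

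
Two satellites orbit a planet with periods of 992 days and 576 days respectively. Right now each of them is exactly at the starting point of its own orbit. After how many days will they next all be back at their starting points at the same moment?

17856 days

They coincide at every common multiple of the periods; the first is the LCM.
992 = 2^5 × 31
576 = 2^6 × 3^2
LCM(992, 576) = 2^6 × 3^2 × 31 = 17856.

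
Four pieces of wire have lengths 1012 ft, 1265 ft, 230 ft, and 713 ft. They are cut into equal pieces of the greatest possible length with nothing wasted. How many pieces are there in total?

140

Piece length = gcd(1012, 1265, 230, 713).
1012 = 2^2 × 11 × 23
1265 = 5 × 11 × 23
230 = 2 × 5 × 23
713 = 23 × 31
gcd(1012, 1265, 230, 713) = 23.
Total pieces = 1012/23 + 1265/23 + 230/23 + 713/23 = 44 + 55 + 10 + 31 = 140.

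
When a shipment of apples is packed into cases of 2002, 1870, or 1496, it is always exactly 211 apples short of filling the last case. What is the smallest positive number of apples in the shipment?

680469

Being 211 short of a full case of size k means N ≡ −211 (mod k), i.e. N + 211 is a multiple of each size.
2002 = 2 × 7 × 11 × 13
1870 = 2 × 5 × 11 × 17
1496 = 2^3 × 11 × 17
LCM(2002, 1870, 1496) = 2^3 × 5 × 7 × 11 × 13 × 17 = 680680.
Smallest positive N is 680680 − 211 = 680469.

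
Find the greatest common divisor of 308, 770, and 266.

14

308 = 2^2 × 7 × 11
770 = 2 × 5 × 7 × 11
266 = 2 × 7 × 19
gcd(308, 770, 266) = 2 × 7 = 14.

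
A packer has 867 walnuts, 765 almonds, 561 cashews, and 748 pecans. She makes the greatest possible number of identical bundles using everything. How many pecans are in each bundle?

44

Number of bundles = gcd(867, 765, 561, 748).
867 = 3 × 17^2
765 = 3^2 × 5 × 17
561 = 3 × 11 × 17
748 = 2^2 × 11 × 17
gcd(867, 765, 561, 748) = 17.
pecans per bundle = 748 / 17 = 44.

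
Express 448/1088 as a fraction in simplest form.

7/17

448 = 2^6 × 7
1088 = 2^6 × 17
gcd(448, 1088) = 2^6 = 64.
Divide numerator and denominator by 64: 448/1088 = 7/17.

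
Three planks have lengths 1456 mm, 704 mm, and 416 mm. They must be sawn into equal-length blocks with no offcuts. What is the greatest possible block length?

16 mm

This is the greatest common divisor of 1456, 704, and 416.
1456 = 2^4 × 7 × 13
704 = 2^6 × 11
416 = 2^5 × 13
gcd(1456, 704, 416) = 2^4 = 16.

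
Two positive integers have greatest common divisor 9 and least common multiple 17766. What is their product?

159894

For any two positive integers, gcd × lcm = product = 9 × 17766 = 159894.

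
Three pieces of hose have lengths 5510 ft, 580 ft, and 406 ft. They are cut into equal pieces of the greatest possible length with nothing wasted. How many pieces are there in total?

Piece length = gcd(5510, 580, 406).
5510 = 2 × 5 × 19 × 29
580 = 2^2 × 5 × 29
406 = 2 × 7 × 29
gcd(5510, 580, 406) = 2 × 29 = 58.
Total pieces = 5510/58 + 580/58 + 406/58 = 95 + 10 + 7 = 112.

112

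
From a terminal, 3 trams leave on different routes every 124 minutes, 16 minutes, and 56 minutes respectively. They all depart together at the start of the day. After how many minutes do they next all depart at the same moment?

We need the least common multiple of the intervals.
124 = 2^2 × 31
16 = 2^4
56 = 2^3 × 7
LCM(124, 16, 56) = 2^4 × 7 × 31 = 3472.

3472 minutes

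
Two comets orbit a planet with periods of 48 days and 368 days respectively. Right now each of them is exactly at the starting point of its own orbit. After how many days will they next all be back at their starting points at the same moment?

The first simultaneous occurrence is after LCM of the individual periods.
48 = 2^4 × 3
368 = 2^4 × 23
LCM(48, 368) = 2^4 × 3 × 23 = 1104.

1104 days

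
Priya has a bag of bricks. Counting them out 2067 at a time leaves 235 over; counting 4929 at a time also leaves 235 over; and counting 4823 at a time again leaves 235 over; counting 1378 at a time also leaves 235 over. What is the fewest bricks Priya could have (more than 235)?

897313

N − 235 must be a common multiple of 2067, 4929, 4823, and 1378.
2067 = 3 × 13 × 53
4929 = 3 × 31 × 53
4823 = 7 × 13 × 53
1378 = 2 × 13 × 53
LCM(2067, 4929, 4823, 1378) = 2 × 3 × 7 × 13 × 31 × 53 = 897078.
Smallest N > 235 is LCM + 235 = 897078 + 235 = 897313.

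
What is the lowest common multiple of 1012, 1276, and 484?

1012 = 2^2 × 11 × 23
1276 = 2^2 × 11 × 29
484 = 2^2 × 11^2
LCM(1012, 1276, 484) = 2^2 × 11^2 × 23 × 29 = 322828.

322828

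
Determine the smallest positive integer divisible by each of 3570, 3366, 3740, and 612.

3570 = 2 × 3 × 5 × 7 × 17
3366 = 2 × 3^2 × 11 × 17
3740 = 2^2 × 5 × 11 × 17
612 = 2^2 × 3^2 × 17
LCM(3570, 3366, 3740, 612) = 2^2 × 3^2 × 5 × 7 × 11 × 17 = 235620.

235620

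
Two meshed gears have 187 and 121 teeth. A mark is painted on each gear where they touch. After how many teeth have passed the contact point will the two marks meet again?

2057 teeth

We need the least common multiple of the intervals.
187 = 11 × 17
121 = 11^2
LCM(187, 121) = 11^2 × 17 = 2057.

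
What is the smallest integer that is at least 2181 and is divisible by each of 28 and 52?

2184

The integer must be a common multiple of 28 and 52, so a multiple of their LCM.
28 = 2^2 × 7
52 = 2^2 × 13
LCM(28, 52) = 2^2 × 7 × 13 = 364.
Smallest multiple of 364 that is ≥ 2181: ⌈2181/364⌉ × 364 = 6 × 364 = 2184.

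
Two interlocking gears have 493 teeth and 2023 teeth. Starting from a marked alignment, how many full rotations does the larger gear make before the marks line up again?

The first common completion time is the LCM of the periods.
493 = 17 × 29
2023 = 7 × 17^2
LCM(493, 2023) = 7 × 17^2 × 29 = 58667.
Rotations for period 2023: 58667 / 2023 = 29.

29 rotations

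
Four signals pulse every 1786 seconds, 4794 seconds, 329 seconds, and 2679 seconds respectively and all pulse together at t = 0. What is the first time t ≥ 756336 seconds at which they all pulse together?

1275204 seconds

Joint pulses occur at multiples of LCM(1786, 4794, 329, 2679).
1786 = 2 × 19 × 47
4794 = 2 × 3 × 17 × 47
329 = 7 × 47
2679 = 3 × 19 × 47
LCM(1786, 4794, 329, 2679) = 2 × 3 × 7 × 17 × 19 × 47 = 637602.
Smallest multiple of 637602 that is ≥ 756336: ⌈756336/637602⌉ × 637602 = 2 × 637602 = 1275204.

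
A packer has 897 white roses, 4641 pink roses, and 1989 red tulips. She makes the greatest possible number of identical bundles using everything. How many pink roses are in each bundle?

Number of bundles = gcd(897, 4641, 1989).
897 = 3 × 13 × 23
4641 = 3 × 7 × 13 × 17
1989 = 3^2 × 13 × 17
gcd(897, 4641, 1989) = 3 × 13 = 39.
pink roses per bundle = 4641 / 39 = 119.

119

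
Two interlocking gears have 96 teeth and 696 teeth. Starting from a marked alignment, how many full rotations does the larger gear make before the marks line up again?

All finish a whole number of cycles simultaneously at t = LCM of the periods.
96 = 2^5 × 3
696 = 2^3 × 3 × 29
LCM(96, 696) = 2^5 × 3 × 29 = 2784.
Rotations for period 696: 2784 / 696 = 4.

4 rotations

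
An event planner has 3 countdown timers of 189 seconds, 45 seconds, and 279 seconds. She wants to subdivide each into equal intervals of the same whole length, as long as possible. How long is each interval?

9 seconds

The interval must divide each timer length; the longest such is the gcd.
189 = 3^3 × 7
45 = 3^2 × 5
279 = 3^2 × 31
gcd(189, 45, 279) = 3^2 = 9.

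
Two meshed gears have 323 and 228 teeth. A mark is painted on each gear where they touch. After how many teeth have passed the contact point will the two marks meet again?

3876 teeth

We need the least common multiple of the intervals.
323 = 17 × 19
228 = 2^2 × 3 × 19
LCM(323, 228) = 2^2 × 3 × 17 × 19 = 3876.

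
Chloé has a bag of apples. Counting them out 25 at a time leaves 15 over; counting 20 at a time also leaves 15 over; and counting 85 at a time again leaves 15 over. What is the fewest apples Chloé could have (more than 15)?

1715

N − 15 must be a common multiple of 25, 20, and 85.
25 = 5^2
20 = 2^2 × 5
85 = 5 × 17
LCM(25, 20, 85) = 2^2 × 5^2 × 17 = 1700.
Smallest N > 15 is LCM + 15 = 1700 + 15 = 1715.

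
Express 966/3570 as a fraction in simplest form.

23/85

966 = 2 × 3 × 7 × 23
3570 = 2 × 3 × 5 × 7 × 17
gcd(966, 3570) = 2 × 3 × 7 = 42.
Divide numerator and denominator by 42: 966/3570 = 23/85.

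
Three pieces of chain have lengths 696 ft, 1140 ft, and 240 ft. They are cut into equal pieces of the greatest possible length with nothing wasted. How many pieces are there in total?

Piece length = gcd(696, 1140, 240).
696 = 2^3 × 3 × 29
1140 = 2^2 × 3 × 5 × 19
240 = 2^4 × 3 × 5
gcd(696, 1140, 240) = 2^2 × 3 = 12.
Total pieces = 696/12 + 1140/12 + 240/12 = 58 + 95 + 20 = 173.

173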